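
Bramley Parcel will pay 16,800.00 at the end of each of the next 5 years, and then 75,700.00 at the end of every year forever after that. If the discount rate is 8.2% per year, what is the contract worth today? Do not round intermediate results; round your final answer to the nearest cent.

PV of 5-year annuity: 16,800.00 × [1 − (1+0.082)^−5] / 0.082 = 66725.42879
Perpetuity value at year 5: 75,700.00 / 0.082 = 923170.73171
PV of perpetuity: 923170.73171 / (1+0.082)^5 = 622509.12698
Total PV = 66725.42879 + 622509.12698 = 689234.55577

689234.56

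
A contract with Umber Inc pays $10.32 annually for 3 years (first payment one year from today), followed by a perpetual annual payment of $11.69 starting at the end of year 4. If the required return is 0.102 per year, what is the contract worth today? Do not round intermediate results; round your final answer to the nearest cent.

PV of 3-year annuity: $10.32 × [1 − (1+0.102)^−3] / 0.102 = 25.57422
Perpetuity value at year 3: $11.69 / 0.102 = 114.60784
PV of perpetuity: 114.60784 / (1+0.102)^3 = 85.63860
Total PV = 25.57422 + 85.63860 = 111.21282

$111.21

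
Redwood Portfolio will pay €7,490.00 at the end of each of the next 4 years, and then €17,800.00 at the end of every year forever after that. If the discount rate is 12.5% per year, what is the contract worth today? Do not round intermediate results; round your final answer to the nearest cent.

PV of 4-year annuity: €7,490.00 × [1 − (1+0.125)^−4] / 0.125 = 22512.23899
Perpetuity value at year 4: €17,800.00 / 0.125 = 142400.00000
PV of perpetuity: 142400.00000 / (1+0.125)^4 = 88899.61896
Total PV = 22512.23899 + 88899.61896 = 111411.85795

€111411.86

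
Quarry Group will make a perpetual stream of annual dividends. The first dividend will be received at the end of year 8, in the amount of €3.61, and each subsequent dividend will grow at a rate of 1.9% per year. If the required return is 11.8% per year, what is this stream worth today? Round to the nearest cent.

Value at end of year 7: C₁ / (r − g) = €3.61 / (0.118 − 0.019) = €36.4646
Discount to today: PV = €36.4646 / (1 + 0.118)^7 = €36.4646 / 2.183195 = €16.70

€16.70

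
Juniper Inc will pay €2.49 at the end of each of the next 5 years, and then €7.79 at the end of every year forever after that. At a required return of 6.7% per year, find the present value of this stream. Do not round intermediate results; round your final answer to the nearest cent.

€94.36

PV of 5-year annuity: €2.49 × [1 − (1+0.067)^−5] / 0.067 = 10.29203
Perpetuity value at year 5: €7.79 / 0.067 = 116.26866
PV of perpetuity: 116.26866 / (1+0.067)^5 = 84.06991
Total PV = 10.29203 + 84.06991 = 94.36193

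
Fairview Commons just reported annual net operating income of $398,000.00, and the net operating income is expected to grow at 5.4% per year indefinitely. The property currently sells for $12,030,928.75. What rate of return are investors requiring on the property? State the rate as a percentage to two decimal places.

D₁ = $398,000.00 × 1.054 = $419,492.0000
P = D₁/(r − g) ⇒ r = D₁/P + g = $419,492.0000/$12,030,928.75 + 0.054 = 0.034868 + 0.054 = 0.088868

8.89%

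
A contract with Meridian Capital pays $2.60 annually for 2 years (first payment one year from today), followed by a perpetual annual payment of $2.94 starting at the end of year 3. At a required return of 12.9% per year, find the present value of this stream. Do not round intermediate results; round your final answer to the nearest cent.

$22.22

PV of 2-year annuity: $2.60 × [1 − (1+0.129)^−2] / 0.129 = 4.34271
Perpetuity value at year 2: $2.94 / 0.129 = 22.79070
PV of perpetuity: 22.79070 / (1+0.129)^2 = 17.88009
Total PV = 4.34271 + 17.88009 = 22.22280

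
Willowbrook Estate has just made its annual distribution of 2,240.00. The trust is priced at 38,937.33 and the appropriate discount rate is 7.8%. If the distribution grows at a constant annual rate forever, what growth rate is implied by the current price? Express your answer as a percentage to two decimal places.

P = D₀(1+g)/(r−g) ⇒ P(r−g) = D₀(1+g) ⇒ g(P+D₀) = P·r − D₀
g = (P·r − D₀)/(P + D₀) = (38,937.33×0.078 − 2,240.00) / (38,937.33 + 2,240.00) = 0.019358

1.94%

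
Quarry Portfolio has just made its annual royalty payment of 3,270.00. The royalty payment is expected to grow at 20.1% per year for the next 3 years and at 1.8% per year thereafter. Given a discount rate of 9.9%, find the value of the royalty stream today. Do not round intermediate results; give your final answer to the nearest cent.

65381.02

D_1 = 3927.27000
D_2 = 4716.65127
D_3 = 5664.69818
Terminal value at year 3: TV = D_3×(1+g_2)/(r−g_2) = 5766.66274/0.081 = 71193.36719
P_0 = D_1/(1+r)^1 + D_2/(1+r)^2 + D_3/(1+r)^3 + TV/(1+r)^3
    = 3573.49409 + 3905.15596 + 4267.59991 + 53634.77421 = 65381.02417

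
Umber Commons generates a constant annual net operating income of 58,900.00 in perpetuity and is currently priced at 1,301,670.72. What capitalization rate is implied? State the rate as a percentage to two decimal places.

4.52%

P = C/r ⇒ r = C/P = 58,900.00/1,301,670.72 = 0.045250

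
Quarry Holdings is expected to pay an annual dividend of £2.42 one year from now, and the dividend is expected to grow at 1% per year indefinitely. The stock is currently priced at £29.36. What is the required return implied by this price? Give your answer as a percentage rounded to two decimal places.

9.24%

P = D₁/(r − g) ⇒ r = D₁/P + g = £2.4200/£29.36 + 0.01 = 0.082425 + 0.01 = 0.092425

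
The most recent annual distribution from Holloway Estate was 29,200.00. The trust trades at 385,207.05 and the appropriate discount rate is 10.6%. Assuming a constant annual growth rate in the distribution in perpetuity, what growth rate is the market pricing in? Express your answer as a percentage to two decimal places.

2.81%

P = D₀(1+g)/(r−g) ⇒ P(r−g) = D₀(1+g) ⇒ g(P+D₀) = P·r − D₀
g = (P·r − D₀)/(P + D₀) = (385,207.05×0.106 − 29,200.00) / (385,207.05 + 29,200.00) = 0.028069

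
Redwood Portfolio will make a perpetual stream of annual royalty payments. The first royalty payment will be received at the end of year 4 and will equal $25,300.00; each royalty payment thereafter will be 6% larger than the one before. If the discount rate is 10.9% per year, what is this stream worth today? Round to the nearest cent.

Value at end of year 3: C₁ / (r − g) = $25,300.00 / (0.109 − 0.06) = $516,326.5306
Discount to today: PV = $516,326.5306 / (1 + 0.109)^3 = $516,326.5306 / 1.363938 = $378,555.71

$378555.71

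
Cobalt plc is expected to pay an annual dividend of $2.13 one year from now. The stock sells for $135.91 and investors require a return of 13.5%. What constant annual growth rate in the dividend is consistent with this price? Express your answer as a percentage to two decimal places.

P = D₁/(r−g) ⇒ g = r − D₁/P = 0.135 − $2.13/$135.91 = 0.119328

11.93%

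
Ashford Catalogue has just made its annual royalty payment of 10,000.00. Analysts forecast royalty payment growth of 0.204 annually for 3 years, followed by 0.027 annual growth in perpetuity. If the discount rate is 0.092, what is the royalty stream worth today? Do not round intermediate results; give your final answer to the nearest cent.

D_1 = 12040.00000
D_2 = 14496.16000
D_3 = 17453.37664
Terminal value at year 3: TV = D_3×(1+g_2)/(r−g_2) = 17924.61781/0.065 = 275763.35091
P_0 = D_1/(1+r)^1 + D_2/(1+r)^2 + D_3/(1+r)^3 + TV/(1+r)^3
    = 11025.64103 + 12156.47600 + 13403.29405 + 211772.04606 = 248357.45714

248357.46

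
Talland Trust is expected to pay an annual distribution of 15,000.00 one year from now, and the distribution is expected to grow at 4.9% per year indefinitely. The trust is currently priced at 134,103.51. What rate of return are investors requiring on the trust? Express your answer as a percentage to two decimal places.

P = D₁/(r − g) ⇒ r = D₁/P + g = 15,000.0000/134,103.51 + 0.049 = 0.111854 + 0.049 = 0.160854

16.09%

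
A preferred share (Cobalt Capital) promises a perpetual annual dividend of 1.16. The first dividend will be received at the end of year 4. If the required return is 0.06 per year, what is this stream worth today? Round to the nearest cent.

Value at end of year 3: C / r = 1.16 / 0.06 = 19.3333
Discount to today: PV = 19.3333 / (1 + 0.06)^3 = 19.3333 / 1.191016 = 16.23

16.23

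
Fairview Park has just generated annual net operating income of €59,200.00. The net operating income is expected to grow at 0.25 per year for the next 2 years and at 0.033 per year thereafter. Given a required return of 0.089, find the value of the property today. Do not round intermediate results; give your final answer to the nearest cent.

D_1 = 74000.00000
D_2 = 92500.00000
Terminal value at year 2: TV = D_2×(1+g_2)/(r−g_2) = 95552.50000/0.056 = 1706294.64286
P_0 = D_1/(1+r)^1 + D_2/(1+r)^2 + TV/(1+r)^2
    = 67952.24977 + 77998.45015 + 1438792.83937 = 1584743.53929

€1584743.54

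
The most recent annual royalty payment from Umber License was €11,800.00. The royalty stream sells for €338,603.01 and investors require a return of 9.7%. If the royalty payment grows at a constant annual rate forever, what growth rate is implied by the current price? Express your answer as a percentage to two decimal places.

6.01%

P = D₀(1+g)/(r−g) ⇒ P(r−g) = D₀(1+g) ⇒ g(P+D₀) = P·r − D₀
g = (P·r − D₀)/(P + D₀) = (€338,603.01×0.097 − €11,800.00) / (€338,603.01 + €11,800.00) = 0.060058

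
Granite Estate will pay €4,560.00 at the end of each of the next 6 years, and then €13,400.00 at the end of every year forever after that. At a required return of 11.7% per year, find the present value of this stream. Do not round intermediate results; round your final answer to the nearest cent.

€77874.16

PV of 6-year annuity: €4,560.00 × [1 − (1+0.117)^−6] / 0.117 = 18908.39897
Perpetuity value at year 6: €13,400.00 / 0.117 = 114529.91453
PV of perpetuity: 114529.91453 / (1+0.117)^6 = 58965.75966
Total PV = 18908.39897 + 58965.75966 = 77874.15863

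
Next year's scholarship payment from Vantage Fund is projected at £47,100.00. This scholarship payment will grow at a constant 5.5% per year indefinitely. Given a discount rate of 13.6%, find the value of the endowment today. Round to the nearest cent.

£581481.48

Growing perpetuity: P = D₁ / (r − g) = £47,100.0000 / (0.136 − 0.055) = £581,481.48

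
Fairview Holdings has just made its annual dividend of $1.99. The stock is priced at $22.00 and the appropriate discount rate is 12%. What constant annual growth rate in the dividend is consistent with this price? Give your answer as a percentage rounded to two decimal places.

P = D₀(1+g)/(r−g) ⇒ P(r−g) = D₀(1+g) ⇒ g(P+D₀) = P·r − D₀
g = (P·r − D₀)/(P + D₀) = ($22.00×0.12 − $1.99) / ($22.00 + $1.99) = 0.027095

2.71%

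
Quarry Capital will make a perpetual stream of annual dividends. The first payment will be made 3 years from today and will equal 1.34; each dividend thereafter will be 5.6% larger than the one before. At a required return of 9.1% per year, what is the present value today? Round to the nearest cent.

Value at end of year 2: C₁ / (r − g) = 1.34 / (0.091 − 0.056) = 38.2857
Discount to today: PV = 38.2857 / (1 + 0.091)^2 = 38.2857 / 1.190281 = 32.17

32.17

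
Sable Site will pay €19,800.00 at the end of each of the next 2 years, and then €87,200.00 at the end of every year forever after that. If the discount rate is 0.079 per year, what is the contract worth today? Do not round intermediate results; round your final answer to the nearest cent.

€983440.43

PV of 2-year annuity: €19,800.00 × [1 − (1+0.079)^−2] / 0.079 = 35357.11249
Perpetuity value at year 2: €87,200.00 / 0.079 = 1103797.46835
PV of perpetuity: 1103797.46835 / (1+0.079)^2 = 948083.31639
Total PV = 35357.11249 + 948083.31639 = 983440.42888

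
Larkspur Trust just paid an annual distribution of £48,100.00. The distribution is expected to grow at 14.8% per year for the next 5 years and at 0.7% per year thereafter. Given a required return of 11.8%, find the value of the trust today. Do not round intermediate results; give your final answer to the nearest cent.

D_1 = 55218.80000
D_2 = 63391.18240
D_3 = 72773.07740
D_4 = 83543.49285
D_5 = 95907.92979
Terminal value at year 5: TV = D_5×(1+g_2)/(r−g_2) = 96579.28530/0.111 = 870083.65135
P_0 = D_1/(1+r)^1 + D_2/(1+r)^2 + D_3/(1+r)^3 + D_4/(1+r)^4 + D_5/(1+r)^5 + TV/(1+r)^5
    = 49390.69767 + 50716.02945 + 52076.92470 + 53474.33771 + 54909.24838 + 498140.65870 = 758707.89662

£758707.90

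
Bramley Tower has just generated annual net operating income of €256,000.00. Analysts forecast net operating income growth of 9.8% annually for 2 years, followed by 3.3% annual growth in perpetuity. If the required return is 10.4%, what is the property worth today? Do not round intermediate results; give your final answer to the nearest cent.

€4192078.38

D_1 = 281088.00000
D_2 = 308634.62400
Terminal value at year 2: TV = D_2×(1+g_2)/(r−g_2) = 318819.56659/0.071 = 4490416.43087
P_0 = D_1/(1+r)^1 + D_2/(1+r)^2 + TV/(1+r)^2
    = 254608.69565 + 253224.95274 + 3684244.73495 = 4192078.38334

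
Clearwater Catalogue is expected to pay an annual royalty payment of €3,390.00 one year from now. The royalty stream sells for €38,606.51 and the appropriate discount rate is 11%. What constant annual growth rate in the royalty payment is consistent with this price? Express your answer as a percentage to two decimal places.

2.22%

P = D₁/(r−g) ⇒ g = r − D₁/P = 0.11 − €3,390.00/€38,606.51 = 0.022191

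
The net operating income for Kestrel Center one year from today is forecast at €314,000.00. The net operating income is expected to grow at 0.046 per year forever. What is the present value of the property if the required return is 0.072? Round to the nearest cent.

€12076923.08

Growing perpetuity: P = D₁ / (r − g) = €314,000.0000 / (0.072 − 0.046) = €12,076,923.08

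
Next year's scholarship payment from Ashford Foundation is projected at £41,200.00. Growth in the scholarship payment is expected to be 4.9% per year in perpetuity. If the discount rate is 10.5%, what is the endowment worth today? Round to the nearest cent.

£735714.29

Growing perpetuity: P = D₁ / (r − g) = £41,200.0000 / (0.105 − 0.049) = £735,714.29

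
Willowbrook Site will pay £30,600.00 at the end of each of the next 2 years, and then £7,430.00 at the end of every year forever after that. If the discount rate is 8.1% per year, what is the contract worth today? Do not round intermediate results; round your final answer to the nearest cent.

£132990.06

PV of 2-year annuity: £30,600.00 × [1 − (1+0.081)^−2] / 0.081 = 54493.17579
Perpetuity value at year 2: £7,430.00 / 0.081 = 91728.39506
PV of perpetuity: 91728.39506 / (1+0.081)^2 = 78496.88212
Total PV = 54493.17579 + 78496.88212 = 132990.05791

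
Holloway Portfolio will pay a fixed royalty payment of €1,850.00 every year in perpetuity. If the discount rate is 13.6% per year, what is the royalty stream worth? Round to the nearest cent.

Level perpetuity: PV = C / r = €1,850.00 / 0.136 = €13,602.94

€13602.94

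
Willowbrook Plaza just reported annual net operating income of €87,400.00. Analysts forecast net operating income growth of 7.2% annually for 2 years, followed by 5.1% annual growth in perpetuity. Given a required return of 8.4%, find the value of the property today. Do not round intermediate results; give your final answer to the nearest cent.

€2894178.24

D_1 = 93692.80000
D_2 = 100438.68160
Terminal value at year 2: TV = D_2×(1+g_2)/(r−g_2) = 105561.05436/0.033 = 3198819.82914
P_0 = D_1/(1+r)^1 + D_2/(1+r)^2 + TV/(1+r)^2
    = 86432.47232 + 85475.65529 + 2722270.11235 = 2894178.23996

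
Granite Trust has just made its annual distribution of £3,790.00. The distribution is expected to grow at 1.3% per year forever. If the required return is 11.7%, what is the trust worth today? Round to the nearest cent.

£36916.06

D₁ = D₀ × (1 + g) = £3,790.00 × 1.013 = £3,839.2700
Growing perpetuity: P = D₁ / (r − g) = £3,839.2700 / (0.117 − 0.013) = £36,916.06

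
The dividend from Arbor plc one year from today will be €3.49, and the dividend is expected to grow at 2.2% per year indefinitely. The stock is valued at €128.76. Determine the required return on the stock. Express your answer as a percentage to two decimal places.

P = D₁/(r − g) ⇒ r = D₁/P + g = €3.4900/€128.76 + 0.022 = 0.027105 + 0.022 = 0.049105

4.91%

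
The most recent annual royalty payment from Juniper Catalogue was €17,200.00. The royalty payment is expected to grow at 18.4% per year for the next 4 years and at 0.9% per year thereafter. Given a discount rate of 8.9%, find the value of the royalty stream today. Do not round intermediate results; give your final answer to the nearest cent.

€388298.83

D_1 = 20364.80000
D_2 = 24111.92320
D_3 = 28548.51707
D_4 = 33801.44421
Terminal value at year 4: TV = D_4×(1+g_2)/(r−g_2) = 34105.65721/0.08 = 426320.71509
P_0 = D_1/(1+r)^1 + D_2/(1+r)^2 + D_3/(1+r)^3 + D_4/(1+r)^4 + TV/(1+r)^4
    = 18700.45914 + 20331.81232 + 22105.47823 + 24033.87164 + 303127.20611 = 388298.82744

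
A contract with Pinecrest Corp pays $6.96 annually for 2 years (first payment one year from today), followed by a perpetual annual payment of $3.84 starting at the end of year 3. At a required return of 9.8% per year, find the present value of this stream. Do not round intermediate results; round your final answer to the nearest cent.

$44.61

PV of 2-year annuity: $6.96 × [1 − (1+0.098)^−2] / 0.098 = 12.11184
Perpetuity value at year 2: $3.84 / 0.098 = 39.18367
PV of perpetuity: 39.18367 / (1+0.098)^2 = 32.50128
Total PV = 12.11184 + 32.50128 = 44.61312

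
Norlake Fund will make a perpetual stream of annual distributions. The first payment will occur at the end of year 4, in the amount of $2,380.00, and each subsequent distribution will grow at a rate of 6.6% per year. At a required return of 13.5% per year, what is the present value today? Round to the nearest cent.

Value at end of year 3: C₁ / (r − g) = $2,380.00 / (0.135 − 0.066) = $34,492.7536
Discount to today: PV = $34,492.7536 / (1 + 0.135)^3 = $34,492.7536 / 1.462135 = $23,590.67

$23590.67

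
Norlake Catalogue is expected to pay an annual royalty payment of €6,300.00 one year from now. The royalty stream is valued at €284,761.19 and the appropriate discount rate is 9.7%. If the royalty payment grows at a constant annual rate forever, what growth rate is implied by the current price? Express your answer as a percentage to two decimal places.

7.49%

P = D₁/(r−g) ⇒ g = r − D₁/P = 0.097 − €6,300.00/€284,761.19 = 0.074876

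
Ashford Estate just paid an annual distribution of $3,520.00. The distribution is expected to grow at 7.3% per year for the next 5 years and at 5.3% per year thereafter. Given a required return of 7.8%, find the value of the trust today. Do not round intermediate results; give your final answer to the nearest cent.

D_1 = 3776.96000
D_2 = 4052.67808
D_3 = 4348.52358
D_4 = 4665.96580
D_5 = 5006.58130
Terminal value at year 5: TV = D_5×(1+g_2)/(r−g_2) = 5271.93011/0.025 = 210877.20455
P_0 = D_1/(1+r)^1 + D_2/(1+r)^2 + D_3/(1+r)^3 + D_4/(1+r)^4 + D_5/(1+r)^5 + TV/(1+r)^5
    = 3503.67347 + 3487.42266 + 3471.24723 + 3455.14683 + 3439.12110 + 144855.78086 = 162212.39216

$162212.39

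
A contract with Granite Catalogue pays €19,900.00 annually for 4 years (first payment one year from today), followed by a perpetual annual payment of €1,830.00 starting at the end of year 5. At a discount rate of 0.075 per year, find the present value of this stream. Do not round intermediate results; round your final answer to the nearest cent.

PV of 4-year annuity: €19,900.00 × [1 − (1+0.075)^−4] / 0.075 = 66651.59277
Perpetuity value at year 4: €1,830.00 / 0.075 = 24400.00000
PV of perpetuity: 24400.00000 / (1+0.075)^4 = 18270.73293
Total PV = 66651.59277 + 18270.73293 = 84922.32569

€84922.33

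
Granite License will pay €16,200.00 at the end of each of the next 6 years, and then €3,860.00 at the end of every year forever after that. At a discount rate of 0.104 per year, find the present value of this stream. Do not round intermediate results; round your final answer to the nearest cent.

PV of 6-year annuity: €16,200.00 × [1 − (1+0.104)^−6] / 0.104 = 69735.80135
Perpetuity value at year 6: €3,860.00 / 0.104 = 37115.38462
PV of perpetuity: 37115.38462 / (1+0.104)^6 = 20499.32331
Total PV = 69735.80135 + 20499.32331 = 90235.12465

€90235.12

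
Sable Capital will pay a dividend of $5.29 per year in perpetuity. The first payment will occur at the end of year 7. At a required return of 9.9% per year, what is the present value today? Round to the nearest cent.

Value at end of year 6: C / r = $5.29 / 0.099 = $53.4343
Discount to today: PV = $53.4343 / (1 + 0.099)^6 = $53.4343 / 1.761920 = $30.33

$30.33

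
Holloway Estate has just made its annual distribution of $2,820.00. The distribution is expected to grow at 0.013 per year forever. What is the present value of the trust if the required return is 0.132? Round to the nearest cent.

$24005.55

D₁ = D₀ × (1 + g) = $2,820.00 × 1.013 = $2,856.6600
Growing perpetuity: P = D₁ / (r − g) = $2,856.6600 / (0.132 − 0.013) = $24,005.55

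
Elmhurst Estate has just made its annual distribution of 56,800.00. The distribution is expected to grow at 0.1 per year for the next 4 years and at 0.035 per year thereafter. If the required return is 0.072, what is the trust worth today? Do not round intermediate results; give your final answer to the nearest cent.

2003911.83

D_1 = 62480.00000
D_2 = 68728.00000
D_3 = 75600.80000
D_4 = 83160.88000
Terminal value at year 4: TV = D_4×(1+g_2)/(r−g_2) = 86071.51080/0.037 = 2326257.04865
P_0 = D_1/(1+r)^1 + D_2/(1+r)^2 + D_3/(1+r)^3 + D_4/(1+r)^4 + TV/(1+r)^4
    = 58283.58209 + 59805.91446 + 61368.00924 + 62970.90500 + 1761483.42370 = 2003911.83449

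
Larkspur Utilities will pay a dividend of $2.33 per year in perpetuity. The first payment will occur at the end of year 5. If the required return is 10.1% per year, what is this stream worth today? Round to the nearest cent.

Value at end of year 4: C / r = $2.33 / 0.101 = $23.0693
Discount to today: PV = $23.0693 / (1 + 0.101)^4 = $23.0693 / 1.469431 = $15.70

$15.70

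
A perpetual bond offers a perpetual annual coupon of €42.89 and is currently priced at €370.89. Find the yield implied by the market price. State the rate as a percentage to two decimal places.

P = C/r ⇒ r = C/P = €42.89/€370.89 = 0.115641

11.56%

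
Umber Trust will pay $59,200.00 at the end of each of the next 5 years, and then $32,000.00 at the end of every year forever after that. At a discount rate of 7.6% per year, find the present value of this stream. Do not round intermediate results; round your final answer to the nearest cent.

$530808.98

PV of 5-year annuity: $59,200.00 × [1 − (1+0.076)^−5] / 0.076 = 238881.46694
Perpetuity value at year 5: $32,000.00 / 0.076 = 421052.63158
PV of perpetuity: 421052.63158 / (1+0.076)^5 = 291927.51431
Total PV = 238881.46694 + 291927.51431 = 530808.98126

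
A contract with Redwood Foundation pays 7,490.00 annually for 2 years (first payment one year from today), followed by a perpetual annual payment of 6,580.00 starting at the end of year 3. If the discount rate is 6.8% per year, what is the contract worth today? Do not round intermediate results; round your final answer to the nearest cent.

98414.57

PV of 2-year annuity: 7,490.00 × [1 − (1+0.068)^−2] / 0.068 = 13579.68971
Perpetuity value at year 2: 6,580.00 / 0.068 = 96764.70588
PV of perpetuity: 96764.70588 / (1+0.068)^2 = 84834.88501
Total PV = 13579.68971 + 84834.88501 = 98414.57473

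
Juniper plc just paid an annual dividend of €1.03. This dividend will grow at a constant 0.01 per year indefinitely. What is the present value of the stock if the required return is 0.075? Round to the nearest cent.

€16.00

D₁ = D₀ × (1 + g) = €1.03 × 1.01 = €1.0403
Growing perpetuity: P = D₁ / (r − g) = €1.0403 / (0.075 − 0.01) = €16.00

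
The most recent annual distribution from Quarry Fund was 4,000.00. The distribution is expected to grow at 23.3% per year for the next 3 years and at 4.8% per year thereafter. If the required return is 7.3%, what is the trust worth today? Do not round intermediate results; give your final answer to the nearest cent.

D_1 = 4932.00000
D_2 = 6081.15600
D_3 = 7498.06535
Terminal value at year 3: TV = D_3×(1+g_2)/(r−g_2) = 7857.97248/0.025 = 314318.89939
P_0 = D_1/(1+r)^1 + D_2/(1+r)^2 + D_3/(1+r)^3 + TV/(1+r)^3
    = 4596.45853 + 5281.85775 + 6069.46002 + 254431.76415 = 270379.54044

270379.54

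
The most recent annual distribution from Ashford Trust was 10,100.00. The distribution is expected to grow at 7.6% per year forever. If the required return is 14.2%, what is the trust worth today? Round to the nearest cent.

164660.61

D₁ = D₀ × (1 + g) = 10,100.00 × 1.076 = 10,867.6000
Growing perpetuity: P = D₁ / (r − g) = 10,867.6000 / (0.142 − 0.076) = 164,660.61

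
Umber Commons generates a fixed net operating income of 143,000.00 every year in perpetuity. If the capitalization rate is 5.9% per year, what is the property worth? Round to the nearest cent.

Level perpetuity: PV = C / r = 143,000.00 / 0.059 = 2,423,728.81

2423728.81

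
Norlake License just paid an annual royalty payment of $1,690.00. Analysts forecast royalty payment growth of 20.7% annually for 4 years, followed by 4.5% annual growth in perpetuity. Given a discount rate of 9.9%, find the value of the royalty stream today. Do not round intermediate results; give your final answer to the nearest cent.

$56174.70

D_1 = 2039.83000
D_2 = 2462.07481
D_3 = 2971.72430
D_4 = 3586.87122
Terminal value at year 4: TV = D_4×(1+g_2)/(r−g_2) = 3748.28043/0.054 = 69412.60056
P_0 = D_1/(1+r)^1 + D_2/(1+r)^2 + D_3/(1+r)^3 + D_4/(1+r)^4 + TV/(1+r)^4
    = 1856.07825 + 2038.47721 + 2238.80072 + 2458.81025 + 47582.53174 = 56174.69817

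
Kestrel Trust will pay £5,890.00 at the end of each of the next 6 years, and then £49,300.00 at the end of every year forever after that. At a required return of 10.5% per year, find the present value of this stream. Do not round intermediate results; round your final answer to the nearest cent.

PV of 6-year annuity: £5,890.00 × [1 − (1+0.105)^−6] / 0.105 = 25280.93659
Perpetuity value at year 6: £49,300.00 / 0.105 = 469523.80952
PV of perpetuity: 469523.80952 / (1+0.105)^6 = 257919.36571
Total PV = 25280.93659 + 257919.36571 = 283200.30230

£283200.30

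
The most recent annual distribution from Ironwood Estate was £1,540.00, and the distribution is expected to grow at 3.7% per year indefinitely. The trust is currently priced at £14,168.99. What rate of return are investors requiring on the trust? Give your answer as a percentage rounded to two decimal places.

D₁ = £1,540.00 × 1.037 = £1,596.9800
P = D₁/(r − g) ⇒ r = D₁/P + g = £1,596.9800/£14,168.99 + 0.037 = 0.112710 + 0.037 = 0.149710

14.97%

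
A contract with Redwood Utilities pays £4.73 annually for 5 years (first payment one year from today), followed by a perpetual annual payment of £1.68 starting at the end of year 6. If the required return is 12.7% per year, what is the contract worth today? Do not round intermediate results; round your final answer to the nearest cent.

£24.03

PV of 5-year annuity: £4.73 × [1 − (1+0.127)^−5] / 0.127 = 16.75901
Perpetuity value at year 5: £1.68 / 0.127 = 13.22835
PV of perpetuity: 13.22835 / (1+0.127)^5 = 7.27589
Total PV = 16.75901 + 7.27589 = 24.03489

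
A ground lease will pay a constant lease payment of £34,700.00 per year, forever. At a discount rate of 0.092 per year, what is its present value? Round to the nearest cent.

Level perpetuity: PV = C / r = £34,700.00 / 0.092 = £377,173.91

£377173.91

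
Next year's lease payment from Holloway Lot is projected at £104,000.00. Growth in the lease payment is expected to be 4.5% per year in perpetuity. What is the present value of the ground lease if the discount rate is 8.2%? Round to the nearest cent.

Growing perpetuity: P = D₁ / (r − g) = £104,000.0000 / (0.082 − 0.045) = £2,810,810.81

£2810810.81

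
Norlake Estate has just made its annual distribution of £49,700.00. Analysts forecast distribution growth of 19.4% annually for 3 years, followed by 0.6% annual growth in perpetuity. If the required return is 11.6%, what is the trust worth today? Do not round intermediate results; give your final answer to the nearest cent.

£727579.86

D_1 = 59341.80000
D_2 = 70854.10920
D_3 = 84599.80638
Terminal value at year 3: TV = D_3×(1+g_2)/(r−g_2) = 85107.40522/0.11 = 773703.68385
P_0 = D_1/(1+r)^1 + D_2/(1+r)^2 + D_3/(1+r)^3 + TV/(1+r)^3
    = 53173.65591 + 56890.09423 + 60866.28361 + 556649.83013 = 727579.86388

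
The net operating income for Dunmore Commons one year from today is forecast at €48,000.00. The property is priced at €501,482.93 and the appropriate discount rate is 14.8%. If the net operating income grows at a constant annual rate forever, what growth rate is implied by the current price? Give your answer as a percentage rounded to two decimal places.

P = D₁/(r−g) ⇒ g = r − D₁/P = 0.148 − €48,000.00/€501,482.93 = 0.052284

5.23%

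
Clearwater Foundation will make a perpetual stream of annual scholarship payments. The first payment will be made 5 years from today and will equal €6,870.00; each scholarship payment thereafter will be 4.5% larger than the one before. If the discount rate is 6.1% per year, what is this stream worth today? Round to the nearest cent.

€338824.82

Value at end of year 4: C₁ / (r − g) = €6,870.00 / (0.061 − 0.045) = €429,375.0000
Discount to today: PV = €429,375.0000 / (1 + 0.061)^4 = €429,375.0000 / 1.267248 = €338,824.82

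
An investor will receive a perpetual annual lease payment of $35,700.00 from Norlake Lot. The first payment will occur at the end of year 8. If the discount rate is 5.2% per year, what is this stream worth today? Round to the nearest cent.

$481453.88

Value at end of year 7: C / r = $35,700.00 / 0.052 = $686,538.4615
Discount to today: PV = $686,538.4615 / (1 + 0.052)^7 = $686,538.4615 / 1.425969 = $481,453.88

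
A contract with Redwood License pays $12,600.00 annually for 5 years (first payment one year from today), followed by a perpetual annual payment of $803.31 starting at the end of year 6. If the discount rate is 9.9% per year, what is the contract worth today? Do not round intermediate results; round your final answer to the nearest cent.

PV of 5-year annuity: $12,600.00 × [1 − (1+0.099)^−5] / 0.099 = 47886.18464
Perpetuity value at year 5: $803.31 / 0.099 = 8114.24242
PV of perpetuity: 8114.24242 / (1+0.099)^5 = 5061.27012
Total PV = 47886.18464 + 5061.27012 = 52947.45476

$52947.45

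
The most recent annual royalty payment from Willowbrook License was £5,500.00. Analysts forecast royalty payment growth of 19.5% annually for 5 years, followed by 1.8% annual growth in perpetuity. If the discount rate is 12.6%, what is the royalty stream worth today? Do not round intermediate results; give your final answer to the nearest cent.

£102784.62

D_1 = 6572.50000
D_2 = 7854.13750
D_3 = 9385.69431
D_4 = 11215.90470
D_5 = 13403.00612
Terminal value at year 5: TV = D_5×(1+g_2)/(r−g_2) = 13644.26023/0.108 = 126335.74288
P_0 = D_1/(1+r)^1 + D_2/(1+r)^2 + D_3/(1+r)^3 + D_4/(1+r)^4 + D_5/(1+r)^5 + TV/(1+r)^5
    = 5837.03375 + 6194.72054 + 6574.32597 + 6977.19320 + 7404.74766 + 69796.60297 = 102784.62409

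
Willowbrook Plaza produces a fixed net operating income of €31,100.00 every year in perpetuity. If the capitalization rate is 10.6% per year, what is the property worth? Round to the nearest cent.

€293396.23

Level perpetuity: PV = C / r = €31,100.00 / 0.106 = €293,396.23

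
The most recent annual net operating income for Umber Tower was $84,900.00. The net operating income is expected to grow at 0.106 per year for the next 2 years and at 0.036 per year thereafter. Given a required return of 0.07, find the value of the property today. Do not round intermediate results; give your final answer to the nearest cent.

D_1 = 93899.40000
D_2 = 103852.73640
Terminal value at year 2: TV = D_2×(1+g_2)/(r−g_2) = 107591.43491/0.034 = 3164453.96795
P_0 = D_1/(1+r)^1 + D_2/(1+r)^2 + TV/(1+r)^2
    = 87756.44860 + 90709.00201 + 2763956.64945 = 2942422.10005

$2942422.10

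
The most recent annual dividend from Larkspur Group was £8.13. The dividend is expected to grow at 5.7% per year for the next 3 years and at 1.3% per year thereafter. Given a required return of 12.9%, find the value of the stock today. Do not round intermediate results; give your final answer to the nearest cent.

£79.67

D_1 = 8.59341
D_2 = 9.08323
D_3 = 9.60098
Terminal value at year 3: TV = D_3×(1+g_2)/(r−g_2) = 9.72579/0.116 = 83.84303
P_0 = D_1/(1+r)^1 + D_2/(1+r)^2 + D_3/(1+r)^3 + TV/(1+r)^3
    = 7.61152 + 7.12611 + 6.67166 + 58.26197 = 79.67126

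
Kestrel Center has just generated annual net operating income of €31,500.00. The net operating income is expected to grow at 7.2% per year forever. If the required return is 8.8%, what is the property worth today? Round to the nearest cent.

€2110500.00

D₁ = D₀ × (1 + g) = €31,500.00 × 1.072 = €33,768.0000
Growing perpetuity: P = D₁ / (r − g) = €33,768.0000 / (0.088 − 0.072) = €2,110,500.00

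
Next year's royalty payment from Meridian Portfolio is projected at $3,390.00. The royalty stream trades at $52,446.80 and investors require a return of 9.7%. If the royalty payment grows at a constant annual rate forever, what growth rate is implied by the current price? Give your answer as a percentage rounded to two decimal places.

3.24%

P = D₁/(r−g) ⇒ g = r − D₁/P = 0.097 − $3,390.00/$52,446.80 = 0.032363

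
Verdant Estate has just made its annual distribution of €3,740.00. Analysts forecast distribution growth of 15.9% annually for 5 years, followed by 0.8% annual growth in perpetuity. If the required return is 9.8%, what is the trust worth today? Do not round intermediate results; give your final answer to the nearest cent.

D_1 = 4334.66000
D_2 = 5023.87094
D_3 = 5822.66642
D_4 = 6748.47038
D_5 = 7821.47717
Terminal value at year 5: TV = D_5×(1+g_2)/(r−g_2) = 7884.04899/0.09 = 87600.54431
P_0 = D_1/(1+r)^1 + D_2/(1+r)^2 + D_3/(1+r)^3 + D_4/(1+r)^4 + D_5/(1+r)^5 + TV/(1+r)^5
    = 3947.77778 + 4167.09877 + 4398.60425 + 4642.97116 + 4900.91400 + 54890.23677 = 76947.60272

€76947.60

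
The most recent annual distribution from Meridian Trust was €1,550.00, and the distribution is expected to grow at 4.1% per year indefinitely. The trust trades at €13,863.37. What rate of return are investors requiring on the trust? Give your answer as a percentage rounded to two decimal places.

D₁ = €1,550.00 × 1.041 = €1,613.5500
P = D₁/(r − g) ⇒ r = D₁/P + g = €1,613.5500/€13,863.37 + 0.041 = 0.116389 + 0.041 = 0.157389

15.74%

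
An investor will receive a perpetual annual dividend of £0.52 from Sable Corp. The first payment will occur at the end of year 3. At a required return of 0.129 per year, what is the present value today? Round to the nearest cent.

Value at end of year 2: C / r = £0.52 / 0.129 = £4.0310
Discount to today: PV = £4.0310 / (1 + 0.129)^2 = £4.0310 / 1.274641 = £3.16

£3.16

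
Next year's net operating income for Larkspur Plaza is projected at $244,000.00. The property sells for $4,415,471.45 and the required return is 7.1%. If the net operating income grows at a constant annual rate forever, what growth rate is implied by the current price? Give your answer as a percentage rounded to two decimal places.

P = D₁/(r−g) ⇒ g = r − D₁/P = 0.071 − $244,000.00/$4,415,471.45 = 0.015740

1.57%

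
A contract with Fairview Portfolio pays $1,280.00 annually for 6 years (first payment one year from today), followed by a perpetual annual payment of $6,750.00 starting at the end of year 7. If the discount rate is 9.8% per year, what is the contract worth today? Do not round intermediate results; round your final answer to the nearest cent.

$44913.99

PV of 6-year annuity: $1,280.00 × [1 − (1+0.098)^−6] / 0.098 = 5607.55977
Perpetuity value at year 6: $6,750.00 / 0.098 = 68877.55102
PV of perpetuity: 68877.55102 / (1+0.098)^6 = 39306.43503
Total PV = 5607.55977 + 39306.43503 = 44913.99480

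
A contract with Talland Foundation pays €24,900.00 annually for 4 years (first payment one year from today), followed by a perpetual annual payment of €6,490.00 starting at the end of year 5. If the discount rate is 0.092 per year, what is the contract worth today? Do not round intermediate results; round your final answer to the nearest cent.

PV of 4-year annuity: €24,900.00 × [1 − (1+0.092)^−4] / 0.092 = 80316.16160
Perpetuity value at year 4: €6,490.00 / 0.092 = 70543.47826
PV of perpetuity: 70543.47826 / (1+0.092)^4 = 49609.66747
Total PV = 80316.16160 + 49609.66747 = 129925.82906

€129925.83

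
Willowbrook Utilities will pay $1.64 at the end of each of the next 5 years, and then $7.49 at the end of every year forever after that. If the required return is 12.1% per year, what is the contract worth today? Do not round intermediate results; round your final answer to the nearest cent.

$40.87

PV of 5-year annuity: $1.64 × [1 − (1+0.121)^−5] / 0.121 = 5.89722
Perpetuity value at year 5: $7.49 / 0.121 = 61.90083
PV of perpetuity: 61.90083 / (1+0.121)^5 = 34.96781
Total PV = 5.89722 + 34.96781 = 40.86502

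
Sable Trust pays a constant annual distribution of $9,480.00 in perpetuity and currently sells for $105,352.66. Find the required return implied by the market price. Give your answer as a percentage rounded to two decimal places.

9.00%

P = C/r ⇒ r = C/P = $9,480.00/$105,352.66 = 0.089983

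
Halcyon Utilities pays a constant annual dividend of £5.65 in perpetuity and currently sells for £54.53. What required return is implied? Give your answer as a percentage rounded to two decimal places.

10.36%

P = C/r ⇒ r = C/P = £5.65/£54.53 = 0.103613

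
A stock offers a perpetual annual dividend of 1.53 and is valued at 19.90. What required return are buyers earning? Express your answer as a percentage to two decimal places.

7.69%

P = C/r ⇒ r = C/P = 1.53/19.90 = 0.076884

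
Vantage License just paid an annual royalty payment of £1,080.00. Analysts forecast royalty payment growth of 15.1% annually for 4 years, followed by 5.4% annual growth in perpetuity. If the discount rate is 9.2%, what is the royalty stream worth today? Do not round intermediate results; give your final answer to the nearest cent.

D_1 = 1243.08000
D_2 = 1430.78508
D_3 = 1646.83363
D_4 = 1895.50550
Terminal value at year 4: TV = D_4×(1+g_2)/(r−g_2) = 1997.86280/0.038 = 52575.33690
P_0 = D_1/(1+r)^1 + D_2/(1+r)^2 + D_3/(1+r)^3 + D_4/(1+r)^4 + TV/(1+r)^4
    = 1138.35165 + 1199.85600 + 1264.68338 + 1333.01334 + 36973.58062 = 41909.48498

£41909.48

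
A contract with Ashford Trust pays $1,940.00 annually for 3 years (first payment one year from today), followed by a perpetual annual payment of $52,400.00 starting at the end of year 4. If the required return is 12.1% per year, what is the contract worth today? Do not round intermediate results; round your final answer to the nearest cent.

$312069.41

PV of 3-year annuity: $1,940.00 × [1 − (1+0.121)^−3] / 0.121 = 4651.55735
Perpetuity value at year 3: $52,400.00 / 0.121 = 433057.85124
PV of perpetuity: 433057.85124 / (1+0.121)^3 = 307417.84857
Total PV = 4651.55735 + 307417.84857 = 312069.40592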